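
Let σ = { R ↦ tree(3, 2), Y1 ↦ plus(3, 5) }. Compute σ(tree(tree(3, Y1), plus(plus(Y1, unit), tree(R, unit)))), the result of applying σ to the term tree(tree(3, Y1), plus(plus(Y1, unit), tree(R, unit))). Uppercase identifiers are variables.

tree(tree(3, plus(3, 5)), plus(plus(plus(3, 5), unit), tree(tree(3, 2), unit)))

Replace each occurrence of R with tree(3, 2).
Replace each occurrence of Y1 with plus(3, 5).
Result: tree(tree(3, plus(3, 5)), plus(plus(plus(3, 5), unit), tree(tree(3, 2), unit))).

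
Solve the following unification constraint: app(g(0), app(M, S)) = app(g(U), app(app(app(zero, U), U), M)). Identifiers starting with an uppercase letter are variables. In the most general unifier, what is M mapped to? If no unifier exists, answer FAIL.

Decompose app/2: g(0) = g(U),  app(M, S) = app(app(app(zero, U), U), M).
Decompose g/1: 0 = U.
Bind U := 0; substituting into the remaining equation gives: app(M, S) = app(app(app(zero, 0), 0), M).
Decompose app/2: M = app(app(zero, 0), 0),  S = M.
Bind M := app(app(zero, 0), 0); substituting into the remaining equation gives: S = app(app(zero, 0), 0).
Bind S := app(app(zero, 0), 0).
MGU = { U -> 0, M -> app(app(zero, 0), 0), S -> app(app(zero, 0), 0) }, so M -> app(app(zero, 0), 0).

app(app(zero, 0), 0)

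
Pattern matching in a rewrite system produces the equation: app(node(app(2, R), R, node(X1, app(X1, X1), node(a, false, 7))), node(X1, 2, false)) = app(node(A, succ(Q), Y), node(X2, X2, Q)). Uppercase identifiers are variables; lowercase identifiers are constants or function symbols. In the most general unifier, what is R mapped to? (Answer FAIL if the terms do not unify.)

succ(false)

Decompose app/2: node(app(2, R), R, node(X1, app(X1, X1), node(a, false, 7))) = node(A, succ(Q), Y),  node(X1, 2, false) = node(X2, X2, Q).
Decompose node/3: app(2, R) = A,  R = succ(Q),  node(X1, app(X1, X1), node(a, false, 7)) = Y.
Bind A := app(2, R); no other remaining equation mentions A.
Bind R := succ(Q); no other remaining equation mentions R. Substituting into the earlier binding gives A := app(2, succ(Q)).
Bind Y := node(X1, app(X1, X1), node(a, false, 7)); no other remaining equation mentions Y.
Decompose node/3: X1 = X2,  2 = X2,  false = Q.
Bind X1 := X2; no other remaining equation mentions X1. Substituting into the earlier binding gives Y := node(X2, app(X2, X2), node(a, false, 7)).
Bind X2 := 2; no other remaining equation mentions X2. Substituting into the earlier bindings gives Y := node(2, app(2, 2), node(a, false, 7)), X1 := 2.
Bind Q := false. Substituting into the earlier bindings gives A := app(2, succ(false)), R := succ(false).
MGU = { A ↦ app(2, succ(false)), R ↦ succ(false), Y ↦ node(2, app(2, 2), node(a, false, 7)), X1 ↦ 2, X2 ↦ 2, Q ↦ false }, so R ↦ succ(false).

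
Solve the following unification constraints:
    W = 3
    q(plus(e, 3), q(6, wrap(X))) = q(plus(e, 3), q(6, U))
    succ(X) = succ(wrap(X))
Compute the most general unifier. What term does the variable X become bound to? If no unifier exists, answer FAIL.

FAIL

Bind W := 3; no other remaining equation mentions W.
Decompose q/2: plus(e, 3) = plus(e, 3),  q(6, wrap(X)) = q(6, U).
Delete trivial equation plus(e, 3) = plus(e, 3).
Decompose q/2: 6 = 6,  wrap(X) = U.
Delete trivial equation 6 = 6.
Bind U := wrap(X); no other remaining equation mentions U.
Decompose succ/1: X = wrap(X).
Occurs check fails: X occurs in wrap(X); the equation X = wrap(X) has no finite solution.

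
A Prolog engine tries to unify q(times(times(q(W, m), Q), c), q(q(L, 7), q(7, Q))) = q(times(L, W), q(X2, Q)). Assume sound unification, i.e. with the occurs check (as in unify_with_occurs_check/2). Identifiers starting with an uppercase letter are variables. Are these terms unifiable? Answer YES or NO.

Decompose q/2: times(times(q(W, m), Q), c) = times(L, W),  q(q(L, 7), q(7, Q)) = q(X2, Q).
Decompose times/2: times(q(W, m), Q) = L,  c = W.
Bind L := times(q(W, m), Q); substituting into the one remaining equation that mentions L gives: q(q(times(q(W, m), Q), 7), q(7, Q)) = q(X2, Q).
Bind W := c; substituting into the remaining equation gives: q(q(times(q(c, m), Q), 7), q(7, Q)) = q(X2, Q). Substituting into the earlier binding gives L := times(q(c, m), Q).
Decompose q/2: q(times(q(c, m), Q), 7) = X2,  q(7, Q) = Q.
Bind X2 := q(times(q(c, m), Q), 7); no other remaining equation mentions X2.
Occurs check fails: Q occurs in q(7, Q); the equation Q = q(7, Q) has no finite solution.

NO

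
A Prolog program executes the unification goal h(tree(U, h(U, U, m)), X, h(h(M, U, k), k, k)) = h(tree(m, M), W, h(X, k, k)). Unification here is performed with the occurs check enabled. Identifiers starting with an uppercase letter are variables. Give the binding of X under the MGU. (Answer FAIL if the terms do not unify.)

h(h(m, m, m), m, k)

Decompose h/3: tree(U, h(U, U, m)) = tree(m, M),  X = W,  h(h(M, U, k), k, k) = h(X, k, k).
Decompose tree/2: U = m,  h(U, U, m) = M.
Bind U := m; substituting into the 2 remaining equations that mention U gives: h(m, m, m) = M,  h(h(M, m, k), k, k) = h(X, k, k).
Bind M := h(m, m, m); substituting into the one remaining equation that mentions M gives: h(h(h(m, m, m), m, k), k, k) = h(X, k, k).
Bind X := W; substituting into the remaining equation gives: h(h(h(m, m, m), m, k), k, k) = h(W, k, k).
Decompose h/3: h(h(m, m, m), m, k) = W,  k = k,  k = k.
Bind W := h(h(m, m, m), m, k); no other remaining equation mentions W. Substituting into the earlier binding gives X := h(h(m, m, m), m, k).
Delete trivial equation k = k.
Delete trivial equation k = k.
MGU = { U ↦ m, M ↦ h(m, m, m), X ↦ h(h(m, m, m), m, k), W ↦ h(h(m, m, m), m, k) }, so X ↦ h(h(m, m, m), m, k).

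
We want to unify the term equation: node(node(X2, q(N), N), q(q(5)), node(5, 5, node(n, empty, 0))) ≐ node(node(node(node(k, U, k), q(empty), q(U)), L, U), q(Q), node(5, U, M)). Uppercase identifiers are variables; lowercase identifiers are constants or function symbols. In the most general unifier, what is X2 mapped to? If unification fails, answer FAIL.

node(node(k, 5, k), q(empty), q(5))

Decompose node/3: node(X2, q(N), N) ≐ node(node(node(k, U, k), q(empty), q(U)), L, U),  q(q(5)) ≐ q(Q),  node(5, 5, node(n, empty, 0)) ≐ node(5, U, M).
Decompose node/3: X2 ≐ node(node(k, U, k), q(empty), q(U)),  q(N) ≐ L,  N ≐ U.
Bind X2 := node(node(k, U, k), q(empty), q(U)); no other remaining equation mentions X2.
Bind L := q(N); no other remaining equation mentions L.
Bind N := U; no other remaining equation mentions N. Substituting into the earlier binding gives L := q(U).
Decompose q/1: q(5) ≐ Q.
Bind Q := q(5); no other remaining equation mentions Q.
Decompose node/3: 5 ≐ 5,  5 ≐ U,  node(n, empty, 0) ≐ M.
Delete trivial equation 5 ≐ 5.
Bind U := 5; no other remaining equation mentions U. Substituting into the earlier bindings gives X2 := node(node(k, 5, k), q(empty), q(5)), L := q(5), N := 5.
Bind M := node(n, empty, 0).
MGU = { X2 ↦ node(node(k, 5, k), q(empty), q(5)), L ↦ q(5), N ↦ 5, Q ↦ q(5), U ↦ 5, M ↦ node(n, empty, 0) }, so X2 ↦ node(node(k, 5, k), q(empty), q(5)).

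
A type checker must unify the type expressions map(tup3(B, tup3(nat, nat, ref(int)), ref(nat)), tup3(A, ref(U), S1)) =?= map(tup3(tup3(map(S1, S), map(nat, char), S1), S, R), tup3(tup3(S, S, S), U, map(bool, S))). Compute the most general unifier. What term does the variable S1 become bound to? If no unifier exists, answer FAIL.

Decompose map/2: tup3(B, tup3(nat, nat, ref(int)), ref(nat)) =?= tup3(tup3(map(S1, S), map(nat, char), S1), S, R),  tup3(A, ref(U), S1) =?= tup3(tup3(S, S, S), U, map(bool, S)).
Decompose tup3/3: B =?= tup3(map(S1, S), map(nat, char), S1),  tup3(nat, nat, ref(int)) =?= S,  ref(nat) =?= R.
Bind B := tup3(map(S1, S), map(nat, char), S1); no other remaining equation mentions B.
Bind S := tup3(nat, nat, ref(int)); substituting into the one remaining equation that mentions S gives: tup3(A, ref(U), S1) =?= tup3(tup3(tup3(nat, nat, ref(int)), tup3(nat, nat, ref(int)), tup3(nat, nat, ref(int))), U, map(bool, tup3(nat, nat, ref(int)))). Substituting into the earlier binding gives B := tup3(map(S1, tup3(nat, nat, ref(int))), map(nat, char), S1).
Bind R := ref(nat); no other remaining equation mentions R.
Decompose tup3/3: A =?= tup3(tup3(nat, nat, ref(int)), tup3(nat, nat, ref(int)), tup3(nat, nat, ref(int))),  ref(U) =?= U,  S1 =?= map(bool, tup3(nat, nat, ref(int))).
Bind A := tup3(tup3(nat, nat, ref(int)), tup3(nat, nat, ref(int)), tup3(nat, nat, ref(int))); no other remaining equation mentions A.
Occurs check fails: U occurs in ref(U); the equation U =?= ref(U) has no finite solution.

FAIL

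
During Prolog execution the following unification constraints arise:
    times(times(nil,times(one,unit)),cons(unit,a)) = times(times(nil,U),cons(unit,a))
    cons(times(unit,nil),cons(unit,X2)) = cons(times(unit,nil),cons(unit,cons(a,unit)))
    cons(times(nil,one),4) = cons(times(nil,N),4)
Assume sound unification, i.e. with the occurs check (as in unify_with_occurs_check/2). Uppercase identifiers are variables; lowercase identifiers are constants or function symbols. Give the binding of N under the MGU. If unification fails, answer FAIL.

one

Decompose times/2: times(nil,times(one,unit)) = times(nil,U),  cons(unit,a) = cons(unit,a).
Decompose times/2: nil = nil,  times(one,unit) = U.
Delete trivial equation nil = nil.
Bind U := times(one,unit); no other remaining equation mentions U.
Delete trivial equation cons(unit,a) = cons(unit,a).
Decompose cons/2: times(unit,nil) = times(unit,nil),  cons(unit,X2) = cons(unit,cons(a,unit)).
Delete trivial equation times(unit,nil) = times(unit,nil).
Decompose cons/2: unit = unit,  X2 = cons(a,unit).
Delete trivial equation unit = unit.
Bind X2 := cons(a,unit); no other remaining equation mentions X2.
Decompose cons/2: times(nil,one) = times(nil,N),  4 = 4.
Decompose times/2: nil = nil,  one = N.
Delete trivial equation nil = nil.
Bind N := one; no other remaining equation mentions N.
Delete trivial equation 4 = 4.
MGU = { U -> times(one,unit), X2 -> cons(a,unit), N -> one }, so N -> one.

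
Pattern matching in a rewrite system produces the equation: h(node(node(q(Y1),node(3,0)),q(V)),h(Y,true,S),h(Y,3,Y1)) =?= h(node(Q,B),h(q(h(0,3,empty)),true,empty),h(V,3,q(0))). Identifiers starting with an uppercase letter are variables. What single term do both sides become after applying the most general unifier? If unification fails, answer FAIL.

Decompose h/3: node(node(q(Y1),node(3,0)),q(V)) =?= node(Q,B),  h(Y,true,S) =?= h(q(h(0,3,empty)),true,empty),  h(Y,3,Y1) =?= h(V,3,q(0)).
Decompose node/2: node(q(Y1),node(3,0)) =?= Q,  q(V) =?= B.
Bind Q := node(q(Y1),node(3,0)); no other remaining equation mentions Q.
Bind B := q(V); no other remaining equation mentions B.
Decompose h/3: Y =?= q(h(0,3,empty)),  true =?= true,  S =?= empty.
Bind Y := q(h(0,3,empty)); substituting into the one remaining equation that mentions Y gives: h(q(h(0,3,empty)),3,Y1) =?= h(V,3,q(0)).
Delete trivial equation true =?= true.
Bind S := empty; no other remaining equation mentions S.
Decompose h/3: q(h(0,3,empty)) =?= V,  3 =?= 3,  Y1 =?= q(0).
Bind V := q(h(0,3,empty)); no other remaining equation mentions V. Substituting into the earlier binding gives B := q(q(h(0,3,empty))).
Delete trivial equation 3 =?= 3.
Bind Y1 := q(0). Substituting into the earlier binding gives Q := node(q(q(0)),node(3,0)).
Applying the MGU to either side gives h(node(node(q(q(0)),node(3,0)),q(q(h(0,3,empty)))),h(q(h(0,3,empty)),true,empty),h(q(h(0,3,empty)),3,q(0))).

h(node(node(q(q(0)),node(3,0)),q(q(h(0,3,empty)))),h(q(h(0,3,empty)),true,empty),h(q(h(0,3,empty)),3,q(0)))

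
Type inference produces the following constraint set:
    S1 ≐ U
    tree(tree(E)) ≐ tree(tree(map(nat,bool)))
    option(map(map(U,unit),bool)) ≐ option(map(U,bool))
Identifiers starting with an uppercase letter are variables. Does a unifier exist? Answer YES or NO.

Bind S1 := U; no other remaining equation mentions S1.
Decompose tree/1: tree(E) ≐ tree(map(nat,bool)).
Decompose tree/1: E ≐ map(nat,bool).
Bind E := map(nat,bool); no other remaining equation mentions E.
Decompose option/1: map(map(U,unit),bool) ≐ map(U,bool).
Decompose map/2: map(U,unit) ≐ U,  bool ≐ bool.
Occurs check fails: U occurs in map(U,unit); the equation U ≐ map(U,unit) has no finite solution.

NO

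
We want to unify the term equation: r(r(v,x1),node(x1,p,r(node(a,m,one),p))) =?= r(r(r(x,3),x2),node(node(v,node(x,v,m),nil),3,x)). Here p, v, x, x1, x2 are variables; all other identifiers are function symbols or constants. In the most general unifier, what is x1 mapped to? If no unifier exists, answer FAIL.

Decompose r/2: r(v,x1) =?= r(r(x,3),x2),  node(x1,p,r(node(a,m,one),p)) =?= node(node(v,node(x,v,m),nil),3,x).
Decompose r/2: v =?= r(x,3),  x1 =?= x2.
Bind v := r(x,3); substituting into the one remaining equation that mentions v gives: node(x1,p,r(node(a,m,one),p)) =?= node(node(r(x,3),node(x,r(x,3),m),nil),3,x).
Bind x1 := x2; substituting into the remaining equation gives: node(x2,p,r(node(a,m,one),p)) =?= node(node(r(x,3),node(x,r(x,3),m),nil),3,x).
Decompose node/3: x2 =?= node(r(x,3),node(x,r(x,3),m),nil),  p =?= 3,  r(node(a,m,one),p) =?= x.
Bind x2 := node(r(x,3),node(x,r(x,3),m),nil); no other remaining equation mentions x2. Substituting into the earlier binding gives x1 := node(r(x,3),node(x,r(x,3),m),nil).
Bind p := 3; substituting into the remaining equation gives: r(node(a,m,one),3) =?= x.
Bind x := r(node(a,m,one),3). Substituting into the earlier bindings gives v := r(r(node(a,m,one),3),3), x1 := node(r(r(node(a,m,one),3),3),node(r(node(a,m,one),3),r(r(node(a,m,one),3),3),m),nil), x2 := node(r(r(node(a,m,one),3),3),node(r(node(a,m,one),3),r(r(node(a,m,one),3),3),m),nil).
MGU = { v ↦ r(r(node(a,m,one),3),3), x1 ↦ node(r(r(node(a,m,one),3),3),node(r(node(a,m,one),3),r(r(node(a,m,one),3),3),m),nil), x2 ↦ node(r(r(node(a,m,one),3),3),node(r(node(a,m,one),3),r(r(node(a,m,one),3),3),m),nil), p ↦ 3, x ↦ r(node(a,m,one),3) }, so x1 ↦ node(r(r(node(a,m,one),3),3),node(r(node(a,m,one),3),r(r(node(a,m,one),3),3),m),nil).

node(r(r(node(a,m,one),3),3),node(r(node(a,m,one),3),r(r(node(a,m,one),3),3),m),nil)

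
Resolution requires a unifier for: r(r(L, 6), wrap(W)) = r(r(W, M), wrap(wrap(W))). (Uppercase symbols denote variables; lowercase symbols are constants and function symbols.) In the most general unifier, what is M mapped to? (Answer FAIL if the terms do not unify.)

Decompose r/2: r(L, 6) = r(W, M),  wrap(W) = wrap(wrap(W)).
Decompose r/2: L = W,  6 = M.
Bind L := W; no other remaining equation mentions L.
Bind M := 6; no other remaining equation mentions M.
Decompose wrap/1: W = wrap(W).
Occurs check fails: W occurs in wrap(W); the equation W = wrap(W) has no finite solution.

FAIL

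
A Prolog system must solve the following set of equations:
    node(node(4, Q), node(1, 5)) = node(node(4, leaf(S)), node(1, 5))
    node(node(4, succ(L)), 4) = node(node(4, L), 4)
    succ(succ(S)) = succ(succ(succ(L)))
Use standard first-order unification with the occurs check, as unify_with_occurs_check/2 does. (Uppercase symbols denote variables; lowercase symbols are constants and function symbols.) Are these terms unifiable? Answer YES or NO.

NO

Decompose node/2: node(4, Q) = node(4, leaf(S)),  node(1, 5) = node(1, 5).
Decompose node/2: 4 = 4,  Q = leaf(S).
Delete trivial equation 4 = 4.
Bind Q := leaf(S); no other remaining equation mentions Q.
Delete trivial equation node(1, 5) = node(1, 5).
Decompose node/2: node(4, succ(L)) = node(4, L),  4 = 4.
Decompose node/2: 4 = 4,  succ(L) = L.
Delete trivial equation 4 = 4.
Occurs check fails: L occurs in succ(L); the equation L = succ(L) has no finite solution.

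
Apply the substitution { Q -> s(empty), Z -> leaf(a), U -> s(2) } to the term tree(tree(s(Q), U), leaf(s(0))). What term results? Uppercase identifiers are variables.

tree(tree(s(s(empty)), s(2)), leaf(s(0)))

Replace each occurrence of Q with s(empty).
Replace each occurrence of U with s(2).
Result: tree(tree(s(s(empty)), s(2)), leaf(s(0))).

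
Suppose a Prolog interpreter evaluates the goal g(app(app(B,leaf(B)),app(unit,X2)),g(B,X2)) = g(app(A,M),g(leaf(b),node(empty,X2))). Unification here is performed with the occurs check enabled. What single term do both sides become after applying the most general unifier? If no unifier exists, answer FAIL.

FAIL

Decompose g/2: app(app(B,leaf(B)),app(unit,X2)) = app(A,M),  g(B,X2) = g(leaf(b),node(empty,X2)).
Decompose app/2: app(B,leaf(B)) = A,  app(unit,X2) = M.
Bind A := app(B,leaf(B)); no other remaining equation mentions A.
Bind M := app(unit,X2); no other remaining equation mentions M.
Decompose g/2: B = leaf(b),  X2 = node(empty,X2).
Bind B := leaf(b); no other remaining equation mentions B. Substituting into the earlier binding gives A := app(leaf(b),leaf(leaf(b))).
Occurs check fails: X2 occurs in node(empty,X2); the equation X2 = node(empty,X2) has no finite solution.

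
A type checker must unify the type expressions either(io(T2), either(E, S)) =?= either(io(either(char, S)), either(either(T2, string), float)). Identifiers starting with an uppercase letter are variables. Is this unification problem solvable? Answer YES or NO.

YES

Decompose either/2: io(T2) =?= io(either(char, S)),  either(E, S) =?= either(either(T2, string), float).
Decompose io/1: T2 =?= either(char, S).
Bind T2 := either(char, S); substituting into the remaining equation gives: either(E, S) =?= either(either(either(char, S), string), float).
Decompose either/2: E =?= either(either(char, S), string),  S =?= float.
Bind E := either(either(char, S), string); no other remaining equation mentions E.
Bind S := float. Substituting into the earlier bindings gives T2 := either(char, float), E := either(either(char, float), string).
No equations remain and no clash or occurs-check failure arose, so a unifier exists.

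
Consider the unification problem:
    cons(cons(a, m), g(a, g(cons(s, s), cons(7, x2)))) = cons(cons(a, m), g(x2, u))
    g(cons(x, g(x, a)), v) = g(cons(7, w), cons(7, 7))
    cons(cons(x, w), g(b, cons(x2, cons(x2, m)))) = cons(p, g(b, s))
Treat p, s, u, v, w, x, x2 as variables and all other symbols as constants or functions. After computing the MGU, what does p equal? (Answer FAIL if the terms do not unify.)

Decompose cons/2: cons(a, m) = cons(a, m),  g(a, g(cons(s, s), cons(7, x2))) = g(x2, u).
Delete trivial equation cons(a, m) = cons(a, m).
Decompose g/2: a = x2,  g(cons(s, s), cons(7, x2)) = u.
Bind x2 := a; substituting into the 2 remaining equations that mention x2 gives: g(cons(s, s), cons(7, a)) = u,  cons(cons(x, w), g(b, cons(a, cons(a, m)))) = cons(p, g(b, s)).
Bind u := g(cons(s, s), cons(7, a)); no other remaining equation mentions u.
Decompose g/2: cons(x, g(x, a)) = cons(7, w),  v = cons(7, 7).
Decompose cons/2: x = 7,  g(x, a) = w.
Bind x := 7; substituting into the 2 remaining equations that mention x gives: g(7, a) = w,  cons(cons(7, w), g(b, cons(a, cons(a, m)))) = cons(p, g(b, s)).
Bind w := g(7, a); substituting into the one remaining equation that mentions w gives: cons(cons(7, g(7, a)), g(b, cons(a, cons(a, m)))) = cons(p, g(b, s)).
Bind v := cons(7, 7); no other remaining equation mentions v.
Decompose cons/2: cons(7, g(7, a)) = p,  g(b, cons(a, cons(a, m))) = g(b, s).
Bind p := cons(7, g(7, a)); no other remaining equation mentions p.
Decompose g/2: b = b,  cons(a, cons(a, m)) = s.
Delete trivial equation b = b.
Bind s := cons(a, cons(a, m)). Substituting into the earlier binding gives u := g(cons(cons(a, cons(a, m)), cons(a, cons(a, m))), cons(7, a)).
MGU = { x2 := a, u := g(cons(cons(a, cons(a, m)), cons(a, cons(a, m))), cons(7, a)), x := 7, w := g(7, a), v := cons(7, 7), p := cons(7, g(7, a)), s := cons(a, cons(a, m)) }, so p := cons(7, g(7, a)).

cons(7, g(7, a))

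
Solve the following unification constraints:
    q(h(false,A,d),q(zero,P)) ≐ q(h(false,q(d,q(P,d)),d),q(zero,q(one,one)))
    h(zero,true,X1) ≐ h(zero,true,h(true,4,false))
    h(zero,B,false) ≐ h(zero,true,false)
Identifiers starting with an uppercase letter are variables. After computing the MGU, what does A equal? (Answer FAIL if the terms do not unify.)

q(d,q(q(one,one),d))

Decompose q/2: h(false,A,d) ≐ h(false,q(d,q(P,d)),d),  q(zero,P) ≐ q(zero,q(one,one)).
Decompose h/3: false ≐ false,  A ≐ q(d,q(P,d)),  d ≐ d.
Delete trivial equation false ≐ false.
Bind A := q(d,q(P,d)); no other remaining equation mentions A.
Delete trivial equation d ≐ d.
Decompose q/2: zero ≐ zero,  P ≐ q(one,one).
Delete trivial equation zero ≐ zero.
Bind P := q(one,one); no other remaining equation mentions P. Substituting into the earlier binding gives A := q(d,q(q(one,one),d)).
Decompose h/3: zero ≐ zero,  true ≐ true,  X1 ≐ h(true,4,false).
Delete trivial equation zero ≐ zero.
Delete trivial equation true ≐ true.
Bind X1 := h(true,4,false); no other remaining equation mentions X1.
Decompose h/3: zero ≐ zero,  B ≐ true,  false ≐ false.
Delete trivial equation zero ≐ zero.
Bind B := true; no other remaining equation mentions B.
Delete trivial equation false ≐ false.
MGU = { A -> q(d,q(q(one,one),d)), P -> q(one,one), X1 -> h(true,4,false), B -> true }, so A -> q(d,q(q(one,one),d)).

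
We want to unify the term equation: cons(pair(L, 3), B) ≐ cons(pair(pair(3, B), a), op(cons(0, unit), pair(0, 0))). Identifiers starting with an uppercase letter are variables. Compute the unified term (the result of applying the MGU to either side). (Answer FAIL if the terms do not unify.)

Decompose cons/2: pair(L, 3) ≐ pair(pair(3, B), a),  B ≐ op(cons(0, unit), pair(0, 0)).
Decompose pair/2: L ≐ pair(3, B),  3 ≐ a.
Bind L := pair(3, B); no other remaining equation mentions L.
Clash: constants 3 and a differ; no unifier exists.

FAIL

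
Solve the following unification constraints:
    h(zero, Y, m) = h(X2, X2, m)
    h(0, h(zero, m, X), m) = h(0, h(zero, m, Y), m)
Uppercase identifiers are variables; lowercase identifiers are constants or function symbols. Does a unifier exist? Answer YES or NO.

YES

Decompose h/3: zero = X2,  Y = X2,  m = m.
Bind X2 := zero; substituting into the one remaining equation that mentions X2 gives: Y = zero.
Bind Y := zero; substituting into the one remaining equation that mentions Y gives: h(0, h(zero, m, X), m) = h(0, h(zero, m, zero), m).
Delete trivial equation m = m.
Decompose h/3: 0 = 0,  h(zero, m, X) = h(zero, m, zero),  m = m.
Delete trivial equation 0 = 0.
Decompose h/3: zero = zero,  m = m,  X = zero.
Delete trivial equation zero = zero.
Delete trivial equation m = m.
Bind X := zero; no other remaining equation mentions X.
Delete trivial equation m = m.
No equations remain and no clash or occurs-check failure arose, so a unifier exists.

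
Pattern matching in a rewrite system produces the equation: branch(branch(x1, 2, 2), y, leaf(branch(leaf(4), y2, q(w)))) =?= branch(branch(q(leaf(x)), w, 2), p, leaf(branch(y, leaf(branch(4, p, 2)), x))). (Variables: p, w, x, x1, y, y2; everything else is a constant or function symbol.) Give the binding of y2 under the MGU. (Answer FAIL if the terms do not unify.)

leaf(branch(4, leaf(4), 2))

Decompose branch/3: branch(x1, 2, 2) =?= branch(q(leaf(x)), w, 2),  y =?= p,  leaf(branch(leaf(4), y2, q(w))) =?= leaf(branch(y, leaf(branch(4, p, 2)), x)).
Decompose branch/3: x1 =?= q(leaf(x)),  2 =?= w,  2 =?= 2.
Bind x1 := q(leaf(x)); no other remaining equation mentions x1.
Bind w := 2; substituting into the one remaining equation that mentions w gives: leaf(branch(leaf(4), y2, q(2))) =?= leaf(branch(y, leaf(branch(4, p, 2)), x)).
Delete trivial equation 2 =?= 2.
Bind y := p; substituting into the remaining equation gives: leaf(branch(leaf(4), y2, q(2))) =?= leaf(branch(p, leaf(branch(4, p, 2)), x)).
Decompose leaf/1: branch(leaf(4), y2, q(2)) =?= branch(p, leaf(branch(4, p, 2)), x).
Decompose branch/3: leaf(4) =?= p,  y2 =?= leaf(branch(4, p, 2)),  q(2) =?= x.
Bind p := leaf(4); substituting into the one remaining equation that mentions p gives: y2 =?= leaf(branch(4, leaf(4), 2)). Substituting into the earlier binding gives y := leaf(4).
Bind y2 := leaf(branch(4, leaf(4), 2)); no other remaining equation mentions y2.
Bind x := q(2). Substituting into the earlier binding gives x1 := q(leaf(q(2))).
MGU = { x1 -> q(leaf(q(2))), w -> 2, y -> leaf(4), p -> leaf(4), y2 -> leaf(branch(4, leaf(4), 2)), x -> q(2) }, so y2 -> leaf(branch(4, leaf(4), 2)).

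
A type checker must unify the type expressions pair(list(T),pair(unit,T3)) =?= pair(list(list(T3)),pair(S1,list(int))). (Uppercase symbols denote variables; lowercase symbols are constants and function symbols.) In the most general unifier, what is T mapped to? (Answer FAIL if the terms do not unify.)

list(list(int))

Decompose pair/2: list(T) =?= list(list(T3)),  pair(unit,T3) =?= pair(S1,list(int)).
Decompose list/1: T =?= list(T3).
Bind T := list(T3); no other remaining equation mentions T.
Decompose pair/2: unit =?= S1,  T3 =?= list(int).
Bind S1 := unit; no other remaining equation mentions S1.
Bind T3 := list(int). Substituting into the earlier binding gives T := list(list(int)).
MGU = { T -> list(list(int)), S1 -> unit, T3 -> list(int) }, so T -> list(list(int)).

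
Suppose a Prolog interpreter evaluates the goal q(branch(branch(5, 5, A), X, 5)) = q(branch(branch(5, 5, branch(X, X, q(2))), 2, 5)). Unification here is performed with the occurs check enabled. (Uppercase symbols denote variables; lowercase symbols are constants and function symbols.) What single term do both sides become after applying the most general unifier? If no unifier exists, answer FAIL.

Decompose q/1: branch(branch(5, 5, A), X, 5) = branch(branch(5, 5, branch(X, X, q(2))), 2, 5).
Decompose branch/3: branch(5, 5, A) = branch(5, 5, branch(X, X, q(2))),  X = 2,  5 = 5.
Decompose branch/3: 5 = 5,  5 = 5,  A = branch(X, X, q(2)).
Delete trivial equation 5 = 5.
Delete trivial equation 5 = 5.
Bind A := branch(X, X, q(2)); no other remaining equation mentions A.
Bind X := 2; no other remaining equation mentions X. Substituting into the earlier binding gives A := branch(2, 2, q(2)).
Delete trivial equation 5 = 5.
Applying the MGU to either side gives q(branch(branch(5, 5, branch(2, 2, q(2))), 2, 5)).

q(branch(branch(5, 5, branch(2, 2, q(2))), 2, 5))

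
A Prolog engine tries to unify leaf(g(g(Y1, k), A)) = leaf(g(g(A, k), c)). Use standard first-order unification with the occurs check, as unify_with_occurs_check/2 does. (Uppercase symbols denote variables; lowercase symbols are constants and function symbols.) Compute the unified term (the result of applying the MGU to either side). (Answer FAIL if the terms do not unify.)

leaf(g(g(c, k), c))

Decompose leaf/1: g(g(Y1, k), A) = g(g(A, k), c).
Decompose g/2: g(Y1, k) = g(A, k),  A = c.
Decompose g/2: Y1 = A,  k = k.
Bind Y1 := A; no other remaining equation mentions Y1.
Delete trivial equation k = k.
Bind A := c. Substituting into the earlier binding gives Y1 := c.
Applying the MGU to either side gives leaf(g(g(c, k), c)).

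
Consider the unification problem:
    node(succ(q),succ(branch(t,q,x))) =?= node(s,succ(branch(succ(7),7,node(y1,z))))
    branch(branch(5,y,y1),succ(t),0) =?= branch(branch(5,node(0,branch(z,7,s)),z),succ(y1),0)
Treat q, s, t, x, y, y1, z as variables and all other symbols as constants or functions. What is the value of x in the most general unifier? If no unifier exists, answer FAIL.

node(succ(7),succ(7))

Decompose node/2: succ(q) =?= s,  succ(branch(t,q,x)) =?= succ(branch(succ(7),7,node(y1,z))).
Bind s := succ(q); substituting into the one remaining equation that mentions s gives: branch(branch(5,y,y1),succ(t),0) =?= branch(branch(5,node(0,branch(z,7,succ(q))),z),succ(y1),0).
Decompose succ/1: branch(t,q,x) =?= branch(succ(7),7,node(y1,z)).
Decompose branch/3: t =?= succ(7),  q =?= 7,  x =?= node(y1,z).
Bind t := succ(7); substituting into the one remaining equation that mentions t gives: branch(branch(5,y,y1),succ(succ(7)),0) =?= branch(branch(5,node(0,branch(z,7,succ(q))),z),succ(y1),0).
Bind q := 7; substituting into the one remaining equation that mentions q gives: branch(branch(5,y,y1),succ(succ(7)),0) =?= branch(branch(5,node(0,branch(z,7,succ(7))),z),succ(y1),0). Substituting into the earlier binding gives s := succ(7).
Bind x := node(y1,z); no other remaining equation mentions x.
Decompose branch/3: branch(5,y,y1) =?= branch(5,node(0,branch(z,7,succ(7))),z),  succ(succ(7)) =?= succ(y1),  0 =?= 0.
Decompose branch/3: 5 =?= 5,  y =?= node(0,branch(z,7,succ(7))),  y1 =?= z.
Delete trivial equation 5 =?= 5.
Bind y := node(0,branch(z,7,succ(7))); no other remaining equation mentions y.
Bind y1 := z; substituting into the one remaining equation that mentions y1 gives: succ(succ(7)) =?= succ(z). Substituting into the earlier binding gives x := node(z,z).
Decompose succ/1: succ(7) =?= z.
Bind z := succ(7); no other remaining equation mentions z. Substituting into the earlier bindings gives x := node(succ(7),succ(7)), y := node(0,branch(succ(7),7,succ(7))), y1 := succ(7).
Delete trivial equation 0 =?= 0.
MGU = { s ↦ succ(7), t ↦ succ(7), q ↦ 7, x ↦ node(succ(7),succ(7)), y ↦ node(0,branch(succ(7),7,succ(7))), y1 ↦ succ(7), z ↦ succ(7) }, so x ↦ node(succ(7),succ(7)).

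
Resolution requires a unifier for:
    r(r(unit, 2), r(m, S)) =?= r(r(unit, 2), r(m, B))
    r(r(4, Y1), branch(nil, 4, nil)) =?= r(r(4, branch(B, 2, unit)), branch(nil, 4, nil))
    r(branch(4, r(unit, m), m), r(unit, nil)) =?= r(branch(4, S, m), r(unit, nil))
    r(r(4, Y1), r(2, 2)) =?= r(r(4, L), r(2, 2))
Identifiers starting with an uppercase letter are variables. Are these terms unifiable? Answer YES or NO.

Decompose r/2: r(unit, 2) =?= r(unit, 2),  r(m, S) =?= r(m, B).
Delete trivial equation r(unit, 2) =?= r(unit, 2).
Decompose r/2: m =?= m,  S =?= B.
Delete trivial equation m =?= m.
Bind S := B; substituting into the one remaining equation that mentions S gives: r(branch(4, r(unit, m), m), r(unit, nil)) =?= r(branch(4, B, m), r(unit, nil)).
Decompose r/2: r(4, Y1) =?= r(4, branch(B, 2, unit)),  branch(nil, 4, nil) =?= branch(nil, 4, nil).
Decompose r/2: 4 =?= 4,  Y1 =?= branch(B, 2, unit).
Delete trivial equation 4 =?= 4.
Bind Y1 := branch(B, 2, unit); substituting into the one remaining equation that mentions Y1 gives: r(r(4, branch(B, 2, unit)), r(2, 2)) =?= r(r(4, L), r(2, 2)).
Delete trivial equation branch(nil, 4, nil) =?= branch(nil, 4, nil).
Decompose r/2: branch(4, r(unit, m), m) =?= branch(4, B, m),  r(unit, nil) =?= r(unit, nil).
Decompose branch/3: 4 =?= 4,  r(unit, m) =?= B,  m =?= m.
Delete trivial equation 4 =?= 4.
Bind B := r(unit, m); substituting into the one remaining equation that mentions B gives: r(r(4, branch(r(unit, m), 2, unit)), r(2, 2)) =?= r(r(4, L), r(2, 2)). Substituting into the earlier bindings gives S := r(unit, m), Y1 := branch(r(unit, m), 2, unit).
Delete trivial equation m =?= m.
Delete trivial equation r(unit, nil) =?= r(unit, nil).
Decompose r/2: r(4, branch(r(unit, m), 2, unit)) =?= r(4, L),  r(2, 2) =?= r(2, 2).
Decompose r/2: 4 =?= 4,  branch(r(unit, m), 2, unit) =?= L.
Delete trivial equation 4 =?= 4.
Bind L := branch(r(unit, m), 2, unit); no other remaining equation mentions L.
Delete trivial equation r(2, 2) =?= r(2, 2).
No equations remain and no clash or occurs-check failure arose, so a unifier exists.

YES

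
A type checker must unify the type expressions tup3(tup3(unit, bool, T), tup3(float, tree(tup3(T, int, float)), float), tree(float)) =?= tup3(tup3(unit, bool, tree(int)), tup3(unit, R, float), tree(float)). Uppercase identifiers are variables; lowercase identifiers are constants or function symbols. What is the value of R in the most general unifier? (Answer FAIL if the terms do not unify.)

Decompose tup3/3: tup3(unit, bool, T) =?= tup3(unit, bool, tree(int)),  tup3(float, tree(tup3(T, int, float)), float) =?= tup3(unit, R, float),  tree(float) =?= tree(float).
Decompose tup3/3: unit =?= unit,  bool =?= bool,  T =?= tree(int).
Delete trivial equation unit =?= unit.
Delete trivial equation bool =?= bool.
Bind T := tree(int); substituting into the one remaining equation that mentions T gives: tup3(float, tree(tup3(tree(int), int, float)), float) =?= tup3(unit, R, float).
Decompose tup3/3: float =?= unit,  tree(tup3(tree(int), int, float)) =?= R,  float =?= float.
Clash: constants float and unit differ; no unifier exists.

FAIL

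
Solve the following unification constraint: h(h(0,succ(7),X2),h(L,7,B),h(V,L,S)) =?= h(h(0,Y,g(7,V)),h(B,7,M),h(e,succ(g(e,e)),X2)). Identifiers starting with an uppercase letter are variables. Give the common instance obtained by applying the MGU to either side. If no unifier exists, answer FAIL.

Decompose h/3: h(0,succ(7),X2) =?= h(0,Y,g(7,V)),  h(L,7,B) =?= h(B,7,M),  h(V,L,S) =?= h(e,succ(g(e,e)),X2).
Decompose h/3: 0 =?= 0,  succ(7) =?= Y,  X2 =?= g(7,V).
Delete trivial equation 0 =?= 0.
Bind Y := succ(7); no other remaining equation mentions Y.
Bind X2 := g(7,V); substituting into the one remaining equation that mentions X2 gives: h(V,L,S) =?= h(e,succ(g(e,e)),g(7,V)).
Decompose h/3: L =?= B,  7 =?= 7,  B =?= M.
Bind L := B; substituting into the one remaining equation that mentions L gives: h(V,B,S) =?= h(e,succ(g(e,e)),g(7,V)).
Delete trivial equation 7 =?= 7.
Bind B := M; substituting into the remaining equation gives: h(V,M,S) =?= h(e,succ(g(e,e)),g(7,V)). Substituting into the earlier binding gives L := M.
Decompose h/3: V =?= e,  M =?= succ(g(e,e)),  S =?= g(7,V).
Bind V := e; substituting into the one remaining equation that mentions V gives: S =?= g(7,e). Substituting into the earlier binding gives X2 := g(7,e).
Bind M := succ(g(e,e)); no other remaining equation mentions M. Substituting into the earlier bindings gives L := succ(g(e,e)), B := succ(g(e,e)).
Bind S := g(7,e).
Applying the MGU to either side gives h(h(0,succ(7),g(7,e)),h(succ(g(e,e)),7,succ(g(e,e))),h(e,succ(g(e,e)),g(7,e))).

h(h(0,succ(7),g(7,e)),h(succ(g(e,e)),7,succ(g(e,e))),h(e,succ(g(e,e)),g(7,e)))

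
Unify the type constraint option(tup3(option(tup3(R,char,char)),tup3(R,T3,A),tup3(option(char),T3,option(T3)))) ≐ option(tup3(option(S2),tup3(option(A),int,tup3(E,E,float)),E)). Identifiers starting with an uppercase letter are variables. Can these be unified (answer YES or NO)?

YES

Decompose option/1: tup3(option(tup3(R,char,char)),tup3(R,T3,A),tup3(option(char),T3,option(T3))) ≐ tup3(option(S2),tup3(option(A),int,tup3(E,E,float)),E).
Decompose tup3/3: option(tup3(R,char,char)) ≐ option(S2),  tup3(R,T3,A) ≐ tup3(option(A),int,tup3(E,E,float)),  tup3(option(char),T3,option(T3)) ≐ E.
Decompose option/1: tup3(R,char,char) ≐ S2.
Bind S2 := tup3(R,char,char); no other remaining equation mentions S2.
Decompose tup3/3: R ≐ option(A),  T3 ≐ int,  A ≐ tup3(E,E,float).
Bind R := option(A); no other remaining equation mentions R. Substituting into the earlier binding gives S2 := tup3(option(A),char,char).
Bind T3 := int; substituting into the one remaining equation that mentions T3 gives: tup3(option(char),int,option(int)) ≐ E.
Bind A := tup3(E,E,float); no other remaining equation mentions A. Substituting into the earlier bindings gives S2 := tup3(option(tup3(E,E,float)),char,char), R := option(tup3(E,E,float)).
Bind E := tup3(option(char),int,option(int)). Substituting into the earlier bindings gives S2 := tup3(option(tup3(tup3(option(char),int,option(int)),tup3(option(char),int,option(int)),float)),char,char), R := option(tup3(tup3(option(char),int,option(int)),tup3(option(char),int,option(int)),float)), A := tup3(tup3(option(char),int,option(int)),tup3(option(char),int,option(int)),float).
No equations remain and no clash or occurs-check failure arose, so a unifier exists.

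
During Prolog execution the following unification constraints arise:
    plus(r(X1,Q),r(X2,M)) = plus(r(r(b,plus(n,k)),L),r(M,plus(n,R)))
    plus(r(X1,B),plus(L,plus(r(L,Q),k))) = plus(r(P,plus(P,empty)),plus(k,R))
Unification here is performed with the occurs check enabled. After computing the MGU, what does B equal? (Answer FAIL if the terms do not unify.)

Decompose plus/2: r(X1,Q) = r(r(b,plus(n,k)),L),  r(X2,M) = r(M,plus(n,R)).
Decompose r/2: X1 = r(b,plus(n,k)),  Q = L.
Bind X1 := r(b,plus(n,k)); substituting into the one remaining equation that mentions X1 gives: plus(r(r(b,plus(n,k)),B),plus(L,plus(r(L,Q),k))) = plus(r(P,plus(P,empty)),plus(k,R)).
Bind Q := L; substituting into the one remaining equation that mentions Q gives: plus(r(r(b,plus(n,k)),B),plus(L,plus(r(L,L),k))) = plus(r(P,plus(P,empty)),plus(k,R)).
Decompose r/2: X2 = M,  M = plus(n,R).
Bind X2 := M; no other remaining equation mentions X2.
Bind M := plus(n,R); no other remaining equation mentions M. Substituting into the earlier binding gives X2 := plus(n,R).
Decompose plus/2: r(r(b,plus(n,k)),B) = r(P,plus(P,empty)),  plus(L,plus(r(L,L),k)) = plus(k,R).
Decompose r/2: r(b,plus(n,k)) = P,  B = plus(P,empty).
Bind P := r(b,plus(n,k)); substituting into the one remaining equation that mentions P gives: B = plus(r(b,plus(n,k)),empty).
Bind B := plus(r(b,plus(n,k)),empty); no other remaining equation mentions B.
Decompose plus/2: L = k,  plus(r(L,L),k) = R.
Bind L := k; substituting into the remaining equation gives: plus(r(k,k),k) = R. Substituting into the earlier binding gives Q := k.
Bind R := plus(r(k,k),k). Substituting into the earlier bindings gives X2 := plus(n,plus(r(k,k),k)), M := plus(n,plus(r(k,k),k)).
MGU = { X1 = r(b,plus(n,k)), Q = k, X2 = plus(n,plus(r(k,k),k)), M = plus(n,plus(r(k,k),k)), P = r(b,plus(n,k)), B = plus(r(b,plus(n,k)),empty), L = k, R = plus(r(k,k),k) }, so B = plus(r(b,plus(n,k)),empty).

plus(r(b,plus(n,k)),empty)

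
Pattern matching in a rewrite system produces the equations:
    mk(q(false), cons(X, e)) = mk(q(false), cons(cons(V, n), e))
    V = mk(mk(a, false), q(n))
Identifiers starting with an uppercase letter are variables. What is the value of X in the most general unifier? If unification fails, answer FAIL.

Decompose mk/2: q(false) = q(false),  cons(X, e) = cons(cons(V, n), e).
Delete trivial equation q(false) = q(false).
Decompose cons/2: X = cons(V, n),  e = e.
Bind X := cons(V, n); no other remaining equation mentions X.
Delete trivial equation e = e.
Bind V := mk(mk(a, false), q(n)). Substituting into the earlier binding gives X := cons(mk(mk(a, false), q(n)), n).
MGU = { X -> cons(mk(mk(a, false), q(n)), n), V -> mk(mk(a, false), q(n)) }, so X -> cons(mk(mk(a, false), q(n)), n).

cons(mk(mk(a, false), q(n)), n)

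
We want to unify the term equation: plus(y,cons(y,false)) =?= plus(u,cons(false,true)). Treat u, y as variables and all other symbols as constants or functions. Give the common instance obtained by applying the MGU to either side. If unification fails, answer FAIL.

Decompose plus/2: y =?= u,  cons(y,false) =?= cons(false,true).
Bind y := u; substituting into the remaining equation gives: cons(u,false) =?= cons(false,true).
Decompose cons/2: u =?= false,  false =?= true.
Bind u := false; no other remaining equation mentions u. Substituting into the earlier binding gives y := false.
Clash: constants false and true differ; no unifier exists.

FAIL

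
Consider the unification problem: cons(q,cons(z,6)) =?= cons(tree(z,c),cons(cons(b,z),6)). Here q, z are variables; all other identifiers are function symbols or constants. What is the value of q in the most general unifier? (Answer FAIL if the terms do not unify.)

Decompose cons/2: q =?= tree(z,c),  cons(z,6) =?= cons(cons(b,z),6).
Bind q := tree(z,c); no other remaining equation mentions q.
Decompose cons/2: z =?= cons(b,z),  6 =?= 6.
Occurs check fails: z occurs in cons(b,z); the equation z =?= cons(b,z) has no finite solution.

FAIL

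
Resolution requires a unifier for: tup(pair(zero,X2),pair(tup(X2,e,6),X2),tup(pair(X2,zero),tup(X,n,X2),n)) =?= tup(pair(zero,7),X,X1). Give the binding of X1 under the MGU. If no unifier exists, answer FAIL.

tup(pair(7,zero),tup(pair(tup(7,e,6),7),n,7),n)

Decompose tup/3: pair(zero,X2) =?= pair(zero,7),  pair(tup(X2,e,6),X2) =?= X,  tup(pair(X2,zero),tup(X,n,X2),n) =?= X1.
Decompose pair/2: zero =?= zero,  X2 =?= 7.
Delete trivial equation zero =?= zero.
Bind X2 := 7; substituting into the remaining equations gives: pair(tup(7,e,6),7) =?= X,  tup(pair(7,zero),tup(X,n,7),n) =?= X1.
Bind X := pair(tup(7,e,6),7); substituting into the remaining equation gives: tup(pair(7,zero),tup(pair(tup(7,e,6),7),n,7),n) =?= X1.
Bind X1 := tup(pair(7,zero),tup(pair(tup(7,e,6),7),n,7),n).
MGU = { X2 := 7, X := pair(tup(7,e,6),7), X1 := tup(pair(7,zero),tup(pair(tup(7,e,6),7),n,7),n) }, so X1 := tup(pair(7,zero),tup(pair(tup(7,e,6),7),n,7),n).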